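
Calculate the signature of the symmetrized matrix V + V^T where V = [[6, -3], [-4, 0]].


Step 1: V + V^T = [[12, -7], [-7, 0]]
Step 2: trace = 12, det = -49
Step 3: Discriminant = 12^2 - 4*(-49) = 340
Step 4: Eigenvalues: 15.2195, -3.21954
Step 5: Signature = (# positive eigenvalues) - (# negative eigenvalues) = 0

0


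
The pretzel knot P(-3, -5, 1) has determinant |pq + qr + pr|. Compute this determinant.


Step 1: Compute pq + qr + pr.
pq = (-3)*(-5) = 15
qr = (-5)*1 = -5
pr = (-3)*1 = -3
pq + qr + pr = 15 + (-5) + (-3) = 7
Step 2: Take absolute value.
det(P(-3,-5,1)) = |7| = 7

7


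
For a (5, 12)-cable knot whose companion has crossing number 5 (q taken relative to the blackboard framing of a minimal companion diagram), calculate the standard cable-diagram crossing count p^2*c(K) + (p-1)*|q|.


Step 1: Each of the c(K) crossings of the companion diagram becomes p*p = p^2 crossings among the p parallel strands, and each of the |q| twists s_1 s_2 ... s_(p-1) adds (p-1) crossings.
  Crossings = p^2 * c(K) + (p-1)*|q|
Step 2: = 5^2 * 5 + (5-1)*12
Step 3: = 25*5 + 4*12
Step 4: = 125 + 48 = 173

173


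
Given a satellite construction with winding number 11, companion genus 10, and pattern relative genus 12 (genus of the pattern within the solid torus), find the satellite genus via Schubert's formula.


Schubert: g(satellite) = g_rel(pattern) + |winding| * g(companion),
where g_rel(pattern) is the genus of the pattern relative to the solid torus.
= 12 + 11 * 10
= 12 + 110 = 122

122


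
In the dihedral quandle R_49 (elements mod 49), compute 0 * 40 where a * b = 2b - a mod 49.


0 * 40 = 2*40 - 0 mod 49
= 80 - 0 mod 49
= 80 mod 49 = 31

31


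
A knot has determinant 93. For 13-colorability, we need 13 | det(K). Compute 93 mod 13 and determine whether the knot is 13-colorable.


Step 1: A knot is p-colorable if and only if p divides its determinant.
Step 2: Compute 93 mod 13.
93 = 7 * 13 + 2
Step 3: 93 mod 13 = 2
Step 4: The knot is 13-colorable: no

2


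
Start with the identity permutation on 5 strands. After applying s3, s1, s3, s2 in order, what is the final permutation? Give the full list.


Starting with identity [1, 2, 3, 4, 5].
Apply generators in sequence:
  After s3: [1, 2, 4, 3, 5]
  After s1: [2, 1, 4, 3, 5]
  After s3: [2, 1, 3, 4, 5]
  After s2: [2, 3, 1, 4, 5]
Final permutation: [2, 3, 1, 4, 5]

[2, 3, 1, 4, 5]


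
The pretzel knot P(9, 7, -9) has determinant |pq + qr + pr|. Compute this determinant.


Step 1: Compute pq + qr + pr.
pq = 9*7 = 63
qr = 7*(-9) = -63
pr = 9*(-9) = -81
pq + qr + pr = 63 + (-63) + (-81) = -81
Step 2: Take absolute value.
det(P(9,7,-9)) = |-81| = 81

81


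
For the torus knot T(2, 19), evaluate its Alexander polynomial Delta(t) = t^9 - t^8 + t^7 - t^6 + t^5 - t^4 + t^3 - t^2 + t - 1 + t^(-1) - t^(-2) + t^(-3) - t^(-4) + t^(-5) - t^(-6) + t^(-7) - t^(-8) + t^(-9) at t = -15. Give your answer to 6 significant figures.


Substituting t = -15 into Delta(t) = t^9 - t^8 + t^7 - t^6 + t^5 - t^4 + t^3 - t^2 + t - 1 + t^(-1) - t^(-2) + t^(-3) - t^(-4) + t^(-5) - t^(-6) + t^(-7) - t^(-8) + t^(-9):
Term values: (-38443359375) + (-2562890625) + (-170859375) + (-11390625) + (-759375) + (-50625) + (-3375) + (-225) + (-15) + (-1) + (-0.0666667) + (-0.00444444) + (-0.000296296) + (-1.97531e-05) + (-1.31687e-06) + (-8.77915e-08) + (-5.85277e-09) + (-3.90184e-10) + (-2.60123e-11)
Sum = -4.118931362e+10
Rounded to 6 significant figures: -4.11893e+10

-4.11893e+10


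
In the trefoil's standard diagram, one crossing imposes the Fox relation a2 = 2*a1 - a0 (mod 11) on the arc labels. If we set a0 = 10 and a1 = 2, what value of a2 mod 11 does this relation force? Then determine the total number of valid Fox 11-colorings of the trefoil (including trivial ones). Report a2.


Step 1: Apply the given crossing relation 2*a1 - a0 - a2 = 0 (mod 11).
  a2 = 2*a1 - a0 mod 11
  a2 = 2*2 - 10 mod 11
  a2 = 4 - 10 mod 11
  a2 = -6 mod 11 = 5
Step 2: The trefoil has determinant 3.
  Number of Fox p-colorings (p prime) is p^2 if p = 3, else p.
  Since 11 does not divide 3, only trivial (constant) colorings exist.
  (So the trial a0 = 10, a1 = 2 with a0 != a1 does NOT extend to a valid coloring of the whole trefoil: the other two crossing relations require 3*(a1 - a0) = 0 (mod 11), which fails.)
  Total colorings = 11
Step 3: a2 = 5, total Fox 11-colorings = 11

5


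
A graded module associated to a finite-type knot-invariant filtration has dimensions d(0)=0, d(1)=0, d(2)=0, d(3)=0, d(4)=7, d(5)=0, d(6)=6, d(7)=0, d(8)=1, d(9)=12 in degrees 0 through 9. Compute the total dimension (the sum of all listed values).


Total dimension = d(0) + d(1) + ... + d(9)
= 0 + 0 + 0 + 0 + 7 + 0 + 6 + 0 + 1 + 12
= 26

26


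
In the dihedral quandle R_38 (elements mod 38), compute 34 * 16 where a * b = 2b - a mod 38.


34 * 16 = 2*16 - 34 mod 38
= 32 - 34 mod 38
= -2 mod 38 = 36

36


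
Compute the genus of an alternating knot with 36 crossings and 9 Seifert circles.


For alternating knots, g = (c - s + 1)/2.
= (36 - 9 + 1)/2
= 28/2 = 14

14


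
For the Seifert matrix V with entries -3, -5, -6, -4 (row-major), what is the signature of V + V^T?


Step 1: V + V^T = [[-6, -11], [-11, -8]]
Step 2: trace = -14, det = -73
Step 3: Discriminant = (-14)^2 - 4*(-73) = 488
Step 4: Eigenvalues: 4.04536, -18.0454
Step 5: Signature = (# positive eigenvalues) - (# negative eigenvalues) = 0

0


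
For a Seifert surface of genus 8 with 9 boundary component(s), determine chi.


chi = 2 - 2g - b
= 2 - 2*8 - 9
= 2 - 16 - 9 = -23

-23


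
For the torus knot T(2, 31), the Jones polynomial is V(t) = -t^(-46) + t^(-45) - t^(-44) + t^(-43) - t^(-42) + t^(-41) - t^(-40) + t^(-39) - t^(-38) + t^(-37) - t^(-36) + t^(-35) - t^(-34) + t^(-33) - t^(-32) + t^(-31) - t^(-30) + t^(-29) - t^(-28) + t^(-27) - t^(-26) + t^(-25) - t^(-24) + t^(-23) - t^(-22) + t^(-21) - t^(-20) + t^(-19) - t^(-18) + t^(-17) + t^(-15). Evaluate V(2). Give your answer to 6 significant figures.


Substituting t = 2 into V(t) = -t^(-46) + t^(-45) - t^(-44) + t^(-43) - t^(-42) + t^(-41) - t^(-40) + t^(-39) - t^(-38) + t^(-37) - t^(-36) + t^(-35) - t^(-34) + t^(-33) - t^(-32) + t^(-31) - t^(-30) + t^(-29) - t^(-28) + t^(-27) - t^(-26) + t^(-25) - t^(-24) + t^(-23) - t^(-22) + t^(-21) - t^(-20) + t^(-19) - t^(-18) + t^(-17) + t^(-15):
  (-)t^(-46) = -1.42109e-14
  (+)t^(-45) = 2.84217e-14
  (-)t^(-44) = -5.68434e-14
  (+)t^(-43) = 1.13687e-13
  (-)t^(-42) = -2.27374e-13
  (+)t^(-41) = 4.54747e-13
  (-)t^(-40) = -9.09495e-13
  (+)t^(-39) = 1.81899e-12
  (-)t^(-38) = -3.63798e-12
  (+)t^(-37) = 7.27596e-12
  (-)t^(-36) = -1.45519e-11
  (+)t^(-35) = 2.91038e-11
  (-)t^(-34) = -5.82077e-11
  (+)t^(-33) = 1.16415e-10
  (-)t^(-32) = -2.32831e-10
  (+)t^(-31) = 4.65661e-10
  (-)t^(-30) = -9.31323e-10
  (+)t^(-29) = 1.86265e-09
  (-)t^(-28) = -3.72529e-09
  (+)t^(-27) = 7.45058e-09
  (-)t^(-26) = -1.49012e-08
  (+)t^(-25) = 2.98023e-08
  (-)t^(-24) = -5.96046e-08
  (+)t^(-23) = 1.19209e-07
  (-)t^(-22) = -2.38419e-07
  (+)t^(-21) = 4.76837e-07
  (-)t^(-20) = -9.53674e-07
  (+)t^(-19) = 1.90735e-06
  (-)t^(-18) = -3.8147e-06
  (+)t^(-17) = 7.62939e-06
  (+)t^(-15) = 3.05176e-05
Sum = (-1.42109e-14) + (2.84217e-14) + (-5.68434e-14) + (1.13687e-13) + (-2.27374e-13) + (4.54747e-13) + (-9.09495e-13) + (1.81899e-12) + (-3.63798e-12) + (7.27596e-12) + (-1.45519e-11) + (2.91038e-11) + (-5.82077e-11) + (1.16415e-10) + (-2.32831e-10) + (4.65661e-10) + (-9.31323e-10) + (1.86265e-09) + (-3.72529e-09) + (7.45058e-09) + (-1.49012e-08) + (2.98023e-08) + (-5.96046e-08) + (1.19209e-07) + (-2.38419e-07) + (4.76837e-07) + (-9.53674e-07) + (1.90735e-06) + (-3.8147e-06) + (7.62939e-06) + (3.05176e-05)
= 3.560384114e-05
Rounded to 6 significant figures: 3.56038e-05

3.56038e-05


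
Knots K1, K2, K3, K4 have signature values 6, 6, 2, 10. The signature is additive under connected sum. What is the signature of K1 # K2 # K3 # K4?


The signature is additive under connected sum.
signature(K1 # K2 # K3 # K4) = (6) + (6) + (2) + (10)
= 24

24


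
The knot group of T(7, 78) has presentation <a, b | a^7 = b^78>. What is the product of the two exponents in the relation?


The relation is a^7 = b^78.
Product of exponents = 7 * 78
= 546

546


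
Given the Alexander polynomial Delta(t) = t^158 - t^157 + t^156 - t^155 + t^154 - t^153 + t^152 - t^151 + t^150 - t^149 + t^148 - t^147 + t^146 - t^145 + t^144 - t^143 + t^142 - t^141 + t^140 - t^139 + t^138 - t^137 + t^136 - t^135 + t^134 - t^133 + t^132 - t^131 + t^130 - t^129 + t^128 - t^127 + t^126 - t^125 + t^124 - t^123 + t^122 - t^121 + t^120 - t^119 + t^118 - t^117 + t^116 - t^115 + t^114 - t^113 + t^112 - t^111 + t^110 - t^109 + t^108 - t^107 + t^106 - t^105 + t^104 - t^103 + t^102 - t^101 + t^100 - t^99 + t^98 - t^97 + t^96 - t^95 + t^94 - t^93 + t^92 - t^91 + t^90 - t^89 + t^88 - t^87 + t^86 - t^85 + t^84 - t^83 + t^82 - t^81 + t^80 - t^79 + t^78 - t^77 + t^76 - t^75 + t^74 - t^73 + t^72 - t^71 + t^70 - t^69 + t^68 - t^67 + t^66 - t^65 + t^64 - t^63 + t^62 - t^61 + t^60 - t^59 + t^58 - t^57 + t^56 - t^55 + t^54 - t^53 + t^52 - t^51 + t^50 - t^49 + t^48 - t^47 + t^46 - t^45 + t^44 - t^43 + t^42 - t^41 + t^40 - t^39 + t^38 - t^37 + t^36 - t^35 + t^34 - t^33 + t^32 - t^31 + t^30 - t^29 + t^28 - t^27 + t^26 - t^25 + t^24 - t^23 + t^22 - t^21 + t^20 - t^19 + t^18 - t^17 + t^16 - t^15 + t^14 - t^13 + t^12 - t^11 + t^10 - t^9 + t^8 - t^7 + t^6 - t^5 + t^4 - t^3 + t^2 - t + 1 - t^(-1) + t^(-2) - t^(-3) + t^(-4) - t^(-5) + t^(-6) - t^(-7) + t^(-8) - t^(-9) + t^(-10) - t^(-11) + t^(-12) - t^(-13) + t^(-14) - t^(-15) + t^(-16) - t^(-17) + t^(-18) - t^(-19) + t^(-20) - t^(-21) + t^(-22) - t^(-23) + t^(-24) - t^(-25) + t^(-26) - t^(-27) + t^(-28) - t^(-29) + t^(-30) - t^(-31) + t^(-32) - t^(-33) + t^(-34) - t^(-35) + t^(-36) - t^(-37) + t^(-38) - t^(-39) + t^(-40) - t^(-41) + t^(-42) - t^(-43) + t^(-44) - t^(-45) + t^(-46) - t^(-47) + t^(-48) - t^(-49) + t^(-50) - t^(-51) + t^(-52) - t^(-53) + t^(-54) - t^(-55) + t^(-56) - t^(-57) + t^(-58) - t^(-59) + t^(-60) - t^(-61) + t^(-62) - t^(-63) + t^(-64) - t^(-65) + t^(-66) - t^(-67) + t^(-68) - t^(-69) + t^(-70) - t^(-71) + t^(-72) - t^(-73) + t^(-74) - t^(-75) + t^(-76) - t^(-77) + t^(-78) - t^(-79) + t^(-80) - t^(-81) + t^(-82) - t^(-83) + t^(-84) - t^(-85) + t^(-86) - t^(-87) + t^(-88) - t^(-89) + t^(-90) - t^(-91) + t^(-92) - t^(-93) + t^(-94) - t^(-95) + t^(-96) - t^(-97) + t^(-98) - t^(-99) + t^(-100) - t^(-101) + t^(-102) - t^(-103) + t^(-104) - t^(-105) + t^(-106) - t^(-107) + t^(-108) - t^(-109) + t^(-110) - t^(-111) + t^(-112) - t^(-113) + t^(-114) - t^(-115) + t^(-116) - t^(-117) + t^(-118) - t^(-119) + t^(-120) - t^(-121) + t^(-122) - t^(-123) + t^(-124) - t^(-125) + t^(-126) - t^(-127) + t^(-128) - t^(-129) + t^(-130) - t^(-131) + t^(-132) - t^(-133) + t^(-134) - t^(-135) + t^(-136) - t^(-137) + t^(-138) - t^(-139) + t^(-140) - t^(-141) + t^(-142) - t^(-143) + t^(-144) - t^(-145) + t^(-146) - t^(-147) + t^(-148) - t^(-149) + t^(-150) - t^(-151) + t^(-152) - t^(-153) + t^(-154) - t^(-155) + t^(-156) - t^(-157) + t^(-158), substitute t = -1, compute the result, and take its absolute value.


Step 1: The polynomial has 317 terms with alternating signs, exponents from 158 down to -158.
Step 2: Substitute t = -1. The i-th term has coefficient (-1)^i and exponent (m-i),
  so its value is (-1)^i * (-1)^(m-i) = (-1)^m = 1 for every i.
Step 3: All 317 terms equal 1, so Delta(-1) = 317 * (1) = 317
Step 4: |Delta(-1)| = 317

317


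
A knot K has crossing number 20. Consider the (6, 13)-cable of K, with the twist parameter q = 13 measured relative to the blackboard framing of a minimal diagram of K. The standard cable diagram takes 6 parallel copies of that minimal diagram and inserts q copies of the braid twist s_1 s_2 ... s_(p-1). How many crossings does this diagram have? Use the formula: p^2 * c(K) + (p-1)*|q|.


Step 1: Each of the c(K) crossings of the companion diagram becomes p*p = p^2 crossings among the p parallel strands, and each of the |q| twists s_1 s_2 ... s_(p-1) adds (p-1) crossings.
  Crossings = p^2 * c(K) + (p-1)*|q|
Step 2: = 6^2 * 20 + (6-1)*13
Step 3: = 36*20 + 5*13
Step 4: = 720 + 65 = 785

785


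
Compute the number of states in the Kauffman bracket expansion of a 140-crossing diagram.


Each crossing contributes 2 choices (A-smoothing or B-smoothing).
Total states = 2^140 = 1393796574908163946345982392040522594123776

1393796574908163946345982392040522594123776


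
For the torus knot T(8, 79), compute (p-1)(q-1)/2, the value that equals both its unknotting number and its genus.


For a torus knot T(p,q), both the unknotting number and genus equal (p-1)(q-1)/2.
= (8-1)(79-1)/2
= 7*78/2
= 546/2 = 273

273


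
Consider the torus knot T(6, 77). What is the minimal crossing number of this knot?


For a torus knot T(p, q) with gcd(p,q)=1,
the crossing number is min(p*(q-1), q*(p-1)).
p*(q-1) = 6*76 = 456
q*(p-1) = 77*5 = 385
min(456, 385) = 385

385


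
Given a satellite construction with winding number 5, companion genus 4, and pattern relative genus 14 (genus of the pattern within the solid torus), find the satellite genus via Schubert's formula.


Schubert: g(satellite) = g_rel(pattern) + |winding| * g(companion),
where g_rel(pattern) is the genus of the pattern relative to the solid torus.
= 14 + 5 * 4
= 14 + 20 = 34

34


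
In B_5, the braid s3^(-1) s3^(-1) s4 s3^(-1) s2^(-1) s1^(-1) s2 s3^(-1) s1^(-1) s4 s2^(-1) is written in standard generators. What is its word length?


The word length counts the number of generators (including inverses).
Listing each generator: s3^(-1), s3^(-1), s4, s3^(-1), s2^(-1), s1^(-1), s2, s3^(-1), s1^(-1), s4, s2^(-1)
There are 11 generators in this braid word.

11


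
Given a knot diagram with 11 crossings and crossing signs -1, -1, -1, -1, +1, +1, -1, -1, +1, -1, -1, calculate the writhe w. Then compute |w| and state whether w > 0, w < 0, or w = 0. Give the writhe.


Step 1: Count positive crossings (+1).
Positive crossings: 3
Step 2: Count negative crossings (-1).
Negative crossings: 8
Step 3: Writhe = (positive) - (negative)
w = 3 - 8 = -5
Step 4: |w| = 5, and w is negative

-5


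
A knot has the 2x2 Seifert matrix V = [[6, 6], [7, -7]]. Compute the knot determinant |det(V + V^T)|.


Step 1: Form V + V^T where V = [[6, 6], [7, -7]]
  V^T = [[6, 7], [6, -7]]
  V + V^T = [[12, 13], [13, -14]]
Step 2: det(V + V^T) = 12*(-14) - 13*13
  = -168 - 169 = -337
Step 3: Knot determinant = |det(V + V^T)| = |-337| = 337

337


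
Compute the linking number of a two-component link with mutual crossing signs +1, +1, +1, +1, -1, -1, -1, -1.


Step 1: Count positive crossings: 4
Step 2: Count negative crossings: 4
Step 3: Sum of signs = 4 - 4 = 0
Step 4: Linking number = sum/2 = 0/2 = 0

0


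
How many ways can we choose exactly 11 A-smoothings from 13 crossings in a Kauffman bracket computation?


We choose which 11 of 13 crossings get A-smoothings.
C(13, 11) = 13! / (11! * 2!)
= 78

78


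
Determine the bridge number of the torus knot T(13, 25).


The bridge number of T(p,q) is min(p,q).
min(13, 25) = 13

13


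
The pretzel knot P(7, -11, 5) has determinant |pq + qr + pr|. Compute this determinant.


Step 1: Compute pq + qr + pr.
pq = 7*(-11) = -77
qr = (-11)*5 = -55
pr = 7*5 = 35
pq + qr + pr = -77 + (-55) + 35 = -97
Step 2: Take absolute value.
det(P(7,-11,5)) = |-97| = 97

97


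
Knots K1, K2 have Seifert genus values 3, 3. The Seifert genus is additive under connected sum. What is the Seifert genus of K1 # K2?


The Seifert genus is additive under connected sum.
Seifert genus(K1 # K2) = (3) + (3)
= 6

6


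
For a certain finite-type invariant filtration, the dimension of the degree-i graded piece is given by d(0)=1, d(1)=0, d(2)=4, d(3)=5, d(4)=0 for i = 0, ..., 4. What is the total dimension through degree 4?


Total dimension = d(0) + d(1) + ... + d(4)
= 1 + 0 + 4 + 5 + 0
= 10

10


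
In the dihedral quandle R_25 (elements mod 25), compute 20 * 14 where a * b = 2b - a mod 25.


20 * 14 = 2*14 - 20 mod 25
= 28 - 20 mod 25
= 8 mod 25 = 8

8


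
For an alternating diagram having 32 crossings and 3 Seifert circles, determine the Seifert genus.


For alternating knots, g = (c - s + 1)/2.
= (32 - 3 + 1)/2
= 30/2 = 15

15


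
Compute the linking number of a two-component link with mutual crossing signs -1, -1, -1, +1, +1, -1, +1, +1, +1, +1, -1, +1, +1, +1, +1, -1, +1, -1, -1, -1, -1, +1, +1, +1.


Step 1: Count positive crossings: 14
Step 2: Count negative crossings: 10
Step 3: Sum of signs = 14 - 10 = 4
Step 4: Linking number = sum/2 = 4/2 = 2

2


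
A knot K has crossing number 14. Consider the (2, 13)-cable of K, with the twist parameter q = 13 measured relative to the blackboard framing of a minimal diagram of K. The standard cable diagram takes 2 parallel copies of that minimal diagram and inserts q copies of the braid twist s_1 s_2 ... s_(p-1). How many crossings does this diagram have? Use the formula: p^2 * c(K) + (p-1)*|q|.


Step 1: Each of the c(K) crossings of the companion diagram becomes p*p = p^2 crossings among the p parallel strands, and each of the |q| twists s_1 s_2 ... s_(p-1) adds (p-1) crossings.
  Crossings = p^2 * c(K) + (p-1)*|q|
Step 2: = 2^2 * 14 + (2-1)*13
Step 3: = 4*14 + 1*13
Step 4: = 56 + 13 = 69

69


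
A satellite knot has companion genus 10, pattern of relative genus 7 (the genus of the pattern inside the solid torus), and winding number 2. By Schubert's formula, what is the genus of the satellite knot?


Schubert: g(satellite) = g_rel(pattern) + |winding| * g(companion),
where g_rel(pattern) is the genus of the pattern relative to the solid torus.
= 7 + 2 * 10
= 7 + 20 = 27

27


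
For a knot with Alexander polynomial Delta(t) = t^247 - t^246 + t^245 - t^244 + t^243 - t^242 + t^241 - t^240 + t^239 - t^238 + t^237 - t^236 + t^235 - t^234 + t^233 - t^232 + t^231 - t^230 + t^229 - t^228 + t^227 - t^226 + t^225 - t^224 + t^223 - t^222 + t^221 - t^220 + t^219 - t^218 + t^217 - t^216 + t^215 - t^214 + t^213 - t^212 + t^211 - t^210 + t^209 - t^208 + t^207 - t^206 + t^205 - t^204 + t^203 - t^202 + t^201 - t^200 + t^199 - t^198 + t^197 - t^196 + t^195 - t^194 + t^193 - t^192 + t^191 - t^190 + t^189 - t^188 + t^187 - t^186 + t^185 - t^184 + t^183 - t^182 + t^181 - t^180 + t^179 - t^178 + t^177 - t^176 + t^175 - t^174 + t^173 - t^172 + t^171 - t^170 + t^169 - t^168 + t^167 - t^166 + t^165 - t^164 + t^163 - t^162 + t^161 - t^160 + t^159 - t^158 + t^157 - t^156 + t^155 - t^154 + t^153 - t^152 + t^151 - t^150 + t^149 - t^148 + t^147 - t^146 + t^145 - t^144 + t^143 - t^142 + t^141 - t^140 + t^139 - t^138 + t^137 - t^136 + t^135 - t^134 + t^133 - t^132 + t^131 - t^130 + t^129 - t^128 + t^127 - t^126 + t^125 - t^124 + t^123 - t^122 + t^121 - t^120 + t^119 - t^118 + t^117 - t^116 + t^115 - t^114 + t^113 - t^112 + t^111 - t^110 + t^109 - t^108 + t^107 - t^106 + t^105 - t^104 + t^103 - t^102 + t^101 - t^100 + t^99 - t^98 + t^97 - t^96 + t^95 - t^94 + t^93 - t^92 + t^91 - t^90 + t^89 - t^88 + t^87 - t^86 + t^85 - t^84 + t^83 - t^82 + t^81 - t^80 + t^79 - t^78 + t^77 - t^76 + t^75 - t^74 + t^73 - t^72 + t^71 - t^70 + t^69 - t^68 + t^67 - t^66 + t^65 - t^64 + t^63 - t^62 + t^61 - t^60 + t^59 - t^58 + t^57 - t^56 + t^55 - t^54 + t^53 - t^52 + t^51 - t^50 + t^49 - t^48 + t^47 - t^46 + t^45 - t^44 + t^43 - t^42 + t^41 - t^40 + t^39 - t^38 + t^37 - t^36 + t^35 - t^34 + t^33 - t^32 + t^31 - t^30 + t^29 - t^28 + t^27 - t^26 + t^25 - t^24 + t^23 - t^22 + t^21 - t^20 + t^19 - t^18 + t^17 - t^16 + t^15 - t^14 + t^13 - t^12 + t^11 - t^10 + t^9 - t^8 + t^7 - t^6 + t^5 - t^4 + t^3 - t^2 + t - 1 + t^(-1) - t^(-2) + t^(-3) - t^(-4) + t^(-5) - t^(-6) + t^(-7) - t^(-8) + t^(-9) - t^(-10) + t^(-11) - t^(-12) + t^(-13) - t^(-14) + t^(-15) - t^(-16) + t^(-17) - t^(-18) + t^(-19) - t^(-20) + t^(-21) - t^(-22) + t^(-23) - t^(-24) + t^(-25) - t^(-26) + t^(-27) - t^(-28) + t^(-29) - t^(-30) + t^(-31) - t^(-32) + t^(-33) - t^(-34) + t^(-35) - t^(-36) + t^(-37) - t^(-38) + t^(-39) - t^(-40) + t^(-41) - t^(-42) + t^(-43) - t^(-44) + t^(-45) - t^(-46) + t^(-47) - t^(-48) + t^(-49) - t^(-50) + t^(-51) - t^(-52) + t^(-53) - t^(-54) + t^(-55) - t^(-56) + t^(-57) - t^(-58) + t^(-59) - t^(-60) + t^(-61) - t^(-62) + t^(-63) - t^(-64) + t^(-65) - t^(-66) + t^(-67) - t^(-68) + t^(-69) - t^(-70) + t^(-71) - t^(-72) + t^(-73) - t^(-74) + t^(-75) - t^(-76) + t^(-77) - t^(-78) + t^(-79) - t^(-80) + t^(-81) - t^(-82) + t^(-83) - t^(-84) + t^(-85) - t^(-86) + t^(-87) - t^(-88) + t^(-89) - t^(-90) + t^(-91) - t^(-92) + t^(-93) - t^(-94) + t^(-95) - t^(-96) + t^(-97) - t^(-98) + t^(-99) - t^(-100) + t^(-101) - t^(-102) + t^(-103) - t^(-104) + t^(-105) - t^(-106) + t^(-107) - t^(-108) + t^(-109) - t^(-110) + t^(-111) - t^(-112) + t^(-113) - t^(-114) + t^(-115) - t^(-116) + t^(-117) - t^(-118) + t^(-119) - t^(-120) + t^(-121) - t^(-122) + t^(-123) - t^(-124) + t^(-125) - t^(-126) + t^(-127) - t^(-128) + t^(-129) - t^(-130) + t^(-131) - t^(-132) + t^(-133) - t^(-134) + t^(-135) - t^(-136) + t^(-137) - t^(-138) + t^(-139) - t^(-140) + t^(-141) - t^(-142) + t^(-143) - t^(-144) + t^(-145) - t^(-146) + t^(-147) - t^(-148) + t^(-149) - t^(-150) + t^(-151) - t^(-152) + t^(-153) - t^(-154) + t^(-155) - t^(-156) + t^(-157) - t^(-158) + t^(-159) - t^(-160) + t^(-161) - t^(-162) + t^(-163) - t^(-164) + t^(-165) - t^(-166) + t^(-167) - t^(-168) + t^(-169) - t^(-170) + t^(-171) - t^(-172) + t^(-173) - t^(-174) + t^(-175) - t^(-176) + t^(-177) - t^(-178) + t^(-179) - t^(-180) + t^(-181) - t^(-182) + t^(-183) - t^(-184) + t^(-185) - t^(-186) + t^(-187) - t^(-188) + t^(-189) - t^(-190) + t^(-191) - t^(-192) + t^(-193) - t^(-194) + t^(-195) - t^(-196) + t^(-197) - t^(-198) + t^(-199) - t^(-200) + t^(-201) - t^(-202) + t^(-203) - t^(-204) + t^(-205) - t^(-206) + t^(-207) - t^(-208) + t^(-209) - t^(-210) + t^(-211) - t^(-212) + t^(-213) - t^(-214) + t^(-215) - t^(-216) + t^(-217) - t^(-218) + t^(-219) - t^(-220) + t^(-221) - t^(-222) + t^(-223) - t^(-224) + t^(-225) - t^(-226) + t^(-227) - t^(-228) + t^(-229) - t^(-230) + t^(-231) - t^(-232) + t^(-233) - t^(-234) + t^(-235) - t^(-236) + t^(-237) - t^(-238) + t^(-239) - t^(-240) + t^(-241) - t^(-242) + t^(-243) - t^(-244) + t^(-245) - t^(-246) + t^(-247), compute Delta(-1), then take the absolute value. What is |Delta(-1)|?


Step 1: The polynomial has 495 terms with alternating signs, exponents from 247 down to -247.
Step 2: Substitute t = -1. The i-th term has coefficient (-1)^i and exponent (m-i),
  so its value is (-1)^i * (-1)^(m-i) = (-1)^m = -1 for every i.
Step 3: All 495 terms equal -1, so Delta(-1) = 495 * (-1) = -495
Step 4: |Delta(-1)| = 495

495


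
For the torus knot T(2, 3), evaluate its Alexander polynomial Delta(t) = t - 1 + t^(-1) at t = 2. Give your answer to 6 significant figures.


Substituting t = 2 into Delta(t) = t - 1 + t^(-1):
Term values: (2) + (-1) + (0.5)
Sum = 1.5
Rounded to 6 significant figures: 1.5

1.5


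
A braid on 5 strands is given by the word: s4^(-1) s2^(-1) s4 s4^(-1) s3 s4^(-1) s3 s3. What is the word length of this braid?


The word length counts the number of generators (including inverses).
Listing each generator: s4^(-1), s2^(-1), s4, s4^(-1), s3, s4^(-1), s3, s3
There are 8 generators in this braid word.

8


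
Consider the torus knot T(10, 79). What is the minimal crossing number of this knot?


For a torus knot T(p, q) with gcd(p,q)=1,
the crossing number is min(p*(q-1), q*(p-1)).
p*(q-1) = 10*78 = 780
q*(p-1) = 79*9 = 711
min(780, 711) = 711

711


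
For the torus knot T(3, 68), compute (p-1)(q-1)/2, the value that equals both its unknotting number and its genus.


For a torus knot T(p,q), both the unknotting number and genus equal (p-1)(q-1)/2.
= (3-1)(68-1)/2
= 2*67/2
= 134/2 = 67

67


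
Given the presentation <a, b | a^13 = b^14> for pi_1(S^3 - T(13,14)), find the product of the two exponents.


The relation is a^13 = b^14.
Product of exponents = 13 * 14
= 182

182


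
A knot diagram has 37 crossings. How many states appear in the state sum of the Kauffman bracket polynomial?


Each crossing contributes 2 choices (A-smoothing or B-smoothing).
Total states = 2^37 = 137438953472

137438953472


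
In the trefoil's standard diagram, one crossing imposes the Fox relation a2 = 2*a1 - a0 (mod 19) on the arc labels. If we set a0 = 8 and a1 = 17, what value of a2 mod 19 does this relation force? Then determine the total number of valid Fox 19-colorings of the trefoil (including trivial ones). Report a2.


Step 1: Apply the given crossing relation 2*a1 - a0 - a2 = 0 (mod 19).
  a2 = 2*a1 - a0 mod 19
  a2 = 2*17 - 8 mod 19
  a2 = 34 - 8 mod 19
  a2 = 26 mod 19 = 7
Step 2: The trefoil has determinant 3.
  Number of Fox p-colorings (p prime) is p^2 if p = 3, else p.
  Since 19 does not divide 3, only trivial (constant) colorings exist.
  (So the trial a0 = 8, a1 = 17 with a0 != a1 does NOT extend to a valid coloring of the whole trefoil: the other two crossing relations require 3*(a1 - a0) = 0 (mod 19), which fails.)
  Total colorings = 19
Step 3: a2 = 7, total Fox 19-colorings = 19

7


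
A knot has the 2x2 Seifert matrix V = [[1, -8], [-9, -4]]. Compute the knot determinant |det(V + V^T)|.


Step 1: Form V + V^T where V = [[1, -8], [-9, -4]]
  V^T = [[1, -9], [-8, -4]]
  V + V^T = [[2, -17], [-17, -8]]
Step 2: det(V + V^T) = 2*(-8) - (-17)*(-17)
  = -16 - 289 = -305
Step 3: Knot determinant = |det(V + V^T)| = |-305| = 305

305


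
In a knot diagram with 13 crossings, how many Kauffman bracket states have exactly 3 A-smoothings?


We choose which 3 of 13 crossings get A-smoothings.
C(13, 3) = 13! / (3! * 10!)
= 286

286


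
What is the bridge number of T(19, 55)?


The bridge number of T(p,q) is min(p,q).
min(19, 55) = 19

19


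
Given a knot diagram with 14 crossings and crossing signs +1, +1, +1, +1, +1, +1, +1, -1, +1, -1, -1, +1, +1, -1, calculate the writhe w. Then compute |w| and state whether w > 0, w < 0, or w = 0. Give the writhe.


Step 1: Count positive crossings (+1).
Positive crossings: 10
Step 2: Count negative crossings (-1).
Negative crossings: 4
Step 3: Writhe = (positive) - (negative)
w = 10 - 4 = 6
Step 4: |w| = 6, and w is positive

6


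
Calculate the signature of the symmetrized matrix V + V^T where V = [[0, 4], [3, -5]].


Step 1: V + V^T = [[0, 7], [7, -10]]
Step 2: trace = -10, det = -49
Step 3: Discriminant = (-10)^2 - 4*(-49) = 296
Step 4: Eigenvalues: 3.60233, -13.6023
Step 5: Signature = (# positive eigenvalues) - (# negative eigenvalues) = 0

0


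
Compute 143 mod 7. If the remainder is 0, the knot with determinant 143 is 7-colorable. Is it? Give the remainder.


Step 1: A knot is p-colorable if and only if p divides its determinant.
Step 2: Compute 143 mod 7.
143 = 20 * 7 + 3
Step 3: 143 mod 7 = 3
Step 4: The knot is 7-colorable: no

3


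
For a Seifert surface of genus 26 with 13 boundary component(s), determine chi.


chi = 2 - 2g - b
= 2 - 2*26 - 13
= 2 - 52 - 13 = -63

-63


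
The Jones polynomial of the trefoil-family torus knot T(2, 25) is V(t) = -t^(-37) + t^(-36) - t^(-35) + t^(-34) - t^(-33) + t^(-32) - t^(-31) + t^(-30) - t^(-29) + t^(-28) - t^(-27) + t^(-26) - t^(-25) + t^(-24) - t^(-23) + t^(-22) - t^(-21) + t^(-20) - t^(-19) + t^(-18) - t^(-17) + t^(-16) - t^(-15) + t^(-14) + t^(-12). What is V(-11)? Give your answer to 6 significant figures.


Substituting t = -11 into V(t) = -t^(-37) + t^(-36) - t^(-35) + t^(-34) - t^(-33) + t^(-32) - t^(-31) + t^(-30) - t^(-29) + t^(-28) - t^(-27) + t^(-26) - t^(-25) + t^(-24) - t^(-23) + t^(-22) - t^(-21) + t^(-20) - t^(-19) + t^(-18) - t^(-17) + t^(-16) - t^(-15) + t^(-14) + t^(-12):
  (-)t^(-37) = 2.94083e-39
  (+)t^(-36) = 3.23492e-38
  (-)t^(-35) = 3.55841e-37
  (+)t^(-34) = 3.91425e-36
  (-)t^(-33) = 4.30568e-35
  (+)t^(-32) = 4.73624e-34
  (-)t^(-31) = 5.20987e-33
  (+)t^(-30) = 5.73086e-32
  (-)t^(-29) = 6.30394e-31
  (+)t^(-28) = 6.93433e-30
  (-)t^(-27) = 7.62777e-29
  (+)t^(-26) = 8.39055e-28
  (-)t^(-25) = 9.2296e-27
  (+)t^(-24) = 1.01526e-25
  (-)t^(-23) = 1.11678e-24
  (+)t^(-22) = 1.22846e-23
  (-)t^(-21) = 1.35131e-22
  (+)t^(-20) = 1.48644e-21
  (-)t^(-19) = 1.63508e-20
  (+)t^(-18) = 1.79859e-19
  (-)t^(-17) = 1.97845e-18
  (+)t^(-16) = 2.17629e-17
  (-)t^(-15) = 2.39392e-16
  (+)t^(-14) = 2.63331e-15
  (+)t^(-12) = 3.18631e-13
Sum = (2.94083e-39) + (3.23492e-38) + (3.55841e-37) + (3.91425e-36) + (4.30568e-35) + (4.73624e-34) + (5.20987e-33) + (5.73086e-32) + (6.30394e-31) + (6.93433e-30) + (7.62777e-29) + (8.39055e-28) + (9.2296e-27) + (1.01526e-25) + (1.11678e-24) + (1.22846e-23) + (1.35131e-22) + (1.48644e-21) + (1.63508e-20) + (1.79859e-19) + (1.97845e-18) + (2.17629e-17) + (2.39392e-16) + (2.63331e-15) + (3.18631e-13)
= 3.215274615e-13
Rounded to 6 significant figures: 3.21527e-13

3.21527e-13


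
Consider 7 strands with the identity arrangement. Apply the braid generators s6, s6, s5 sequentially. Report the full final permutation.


Starting with identity [1, 2, 3, 4, 5, 6, 7].
Apply generators in sequence:
  After s6: [1, 2, 3, 4, 5, 7, 6]
  After s6: [1, 2, 3, 4, 5, 6, 7]
  After s5: [1, 2, 3, 4, 6, 5, 7]
Final permutation: [1, 2, 3, 4, 6, 5, 7]

[1, 2, 3, 4, 6, 5, 7]


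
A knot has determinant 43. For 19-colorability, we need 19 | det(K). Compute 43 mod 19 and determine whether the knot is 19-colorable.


Step 1: A knot is p-colorable if and only if p divides its determinant.
Step 2: Compute 43 mod 19.
43 = 2 * 19 + 5
Step 3: 43 mod 19 = 5
Step 4: The knot is 19-colorable: no

5


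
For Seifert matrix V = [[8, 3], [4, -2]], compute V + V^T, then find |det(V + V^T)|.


Step 1: Form V + V^T where V = [[8, 3], [4, -2]]
  V^T = [[8, 4], [3, -2]]
  V + V^T = [[16, 7], [7, -4]]
Step 2: det(V + V^T) = 16*(-4) - 7*7
  = -64 - 49 = -113
Step 3: Knot determinant = |det(V + V^T)| = |-113| = 113

113


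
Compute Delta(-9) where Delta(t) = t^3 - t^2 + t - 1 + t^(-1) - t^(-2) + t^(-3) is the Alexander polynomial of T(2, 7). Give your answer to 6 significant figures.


Substituting t = -9 into Delta(t) = t^3 - t^2 + t - 1 + t^(-1) - t^(-2) + t^(-3):
Term values: (-729) + (-81) + (-9) + (-1) + (-0.111111) + (-0.0123457) + (-0.00137174)
Sum = -820.1248285
Rounded to 6 significant figures: -820.125

-820.125


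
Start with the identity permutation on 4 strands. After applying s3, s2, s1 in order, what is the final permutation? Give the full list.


Starting with identity [1, 2, 3, 4].
Apply generators in sequence:
  After s3: [1, 2, 4, 3]
  After s2: [1, 4, 2, 3]
  After s1: [4, 1, 2, 3]
Final permutation: [4, 1, 2, 3]

[4, 1, 2, 3]


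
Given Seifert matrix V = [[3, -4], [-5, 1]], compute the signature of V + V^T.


Step 1: V + V^T = [[6, -9], [-9, 2]]
Step 2: trace = 8, det = -69
Step 3: Discriminant = 8^2 - 4*(-69) = 340
Step 4: Eigenvalues: 13.2195, -5.21954
Step 5: Signature = (# positive eigenvalues) - (# negative eigenvalues) = 0

0


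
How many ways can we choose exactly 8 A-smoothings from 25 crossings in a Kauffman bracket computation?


We choose which 8 of 25 crossings get A-smoothings.
C(25, 8) = 25! / (8! * 17!)
= 1081575

1081575


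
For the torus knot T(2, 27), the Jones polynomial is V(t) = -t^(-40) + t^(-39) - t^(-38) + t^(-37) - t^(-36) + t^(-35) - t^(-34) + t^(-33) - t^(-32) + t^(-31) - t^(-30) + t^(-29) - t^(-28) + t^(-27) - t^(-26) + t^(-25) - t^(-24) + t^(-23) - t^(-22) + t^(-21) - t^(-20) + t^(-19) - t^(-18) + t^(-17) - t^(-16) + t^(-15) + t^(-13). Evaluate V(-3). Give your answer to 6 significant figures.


Substituting t = -3 into V(t) = -t^(-40) + t^(-39) - t^(-38) + t^(-37) - t^(-36) + t^(-35) - t^(-34) + t^(-33) - t^(-32) + t^(-31) - t^(-30) + t^(-29) - t^(-28) + t^(-27) - t^(-26) + t^(-25) - t^(-24) + t^(-23) - t^(-22) + t^(-21) - t^(-20) + t^(-19) - t^(-18) + t^(-17) - t^(-16) + t^(-15) + t^(-13):
  (-)t^(-40) = -8.22526e-20
  (+)t^(-39) = -2.46758e-19
  (-)t^(-38) = -7.40274e-19
  (+)t^(-37) = -2.22082e-18
  (-)t^(-36) = -6.66246e-18
  (+)t^(-35) = -1.99874e-17
  (-)t^(-34) = -5.99622e-17
  (+)t^(-33) = -1.79887e-16
  (-)t^(-32) = -5.3966e-16
  (+)t^(-31) = -1.61898e-15
  (-)t^(-30) = -4.85694e-15
  (+)t^(-29) = -1.45708e-14
  (-)t^(-28) = -4.37124e-14
  (+)t^(-27) = -1.31137e-13
  (-)t^(-26) = -3.93412e-13
  (+)t^(-25) = -1.18024e-12
  (-)t^(-24) = -3.54071e-12
  (+)t^(-23) = -1.06221e-11
  (-)t^(-22) = -3.18664e-11
  (+)t^(-21) = -9.55991e-11
  (-)t^(-20) = -2.86797e-10
  (+)t^(-19) = -8.60392e-10
  (-)t^(-18) = -2.58117e-09
  (+)t^(-17) = -7.74352e-09
  (-)t^(-16) = -2.32306e-08
  (+)t^(-15) = -6.96917e-08
  (+)t^(-13) = -6.27225e-07
Sum = (-8.22526e-20) + (-2.46758e-19) + (-7.40274e-19) + (-2.22082e-18) + (-6.66246e-18) + (-1.99874e-17) + (-5.99622e-17) + (-1.79887e-16) + (-5.3966e-16) + (-1.61898e-15) + (-4.85694e-15) + (-1.45708e-14) + (-4.37124e-14) + (-1.31137e-13) + (-3.93412e-13) + (-1.18024e-12) + (-3.54071e-12) + (-1.06221e-11) + (-3.18664e-11) + (-9.55991e-11) + (-2.86797e-10) + (-8.60392e-10) + (-2.58117e-09) + (-7.74352e-09) + (-2.32306e-08) + (-6.96917e-08) + (-6.27225e-07)
= -7.317630535e-07
Rounded to 6 significant figures: -7.31763e-07

-7.31763e-07


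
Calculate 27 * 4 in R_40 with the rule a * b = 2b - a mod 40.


27 * 4 = 2*4 - 27 mod 40
= 8 - 27 mod 40
= -19 mod 40 = 21

21


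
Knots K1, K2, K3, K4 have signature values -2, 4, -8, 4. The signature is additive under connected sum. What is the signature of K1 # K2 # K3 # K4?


The signature is additive under connected sum.
signature(K1 # K2 # K3 # K4) = (-2) + (4) + (-8) + (4)
= -2

-2


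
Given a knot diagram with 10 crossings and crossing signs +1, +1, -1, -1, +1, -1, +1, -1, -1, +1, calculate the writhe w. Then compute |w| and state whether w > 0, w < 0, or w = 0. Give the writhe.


Step 1: Count positive crossings (+1).
Positive crossings: 5
Step 2: Count negative crossings (-1).
Negative crossings: 5
Step 3: Writhe = (positive) - (negative)
w = 5 - 5 = 0
Step 4: |w| = 0, and w is zero

0


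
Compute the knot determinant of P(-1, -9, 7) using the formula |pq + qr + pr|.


Step 1: Compute pq + qr + pr.
pq = (-1)*(-9) = 9
qr = (-9)*7 = -63
pr = (-1)*7 = -7
pq + qr + pr = 9 + (-63) + (-7) = -61
Step 2: Take absolute value.
det(P(-1,-9,7)) = |-61| = 61

61


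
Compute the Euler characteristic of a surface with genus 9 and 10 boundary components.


chi = 2 - 2g - b
= 2 - 2*9 - 10
= 2 - 18 - 10 = -26

-26


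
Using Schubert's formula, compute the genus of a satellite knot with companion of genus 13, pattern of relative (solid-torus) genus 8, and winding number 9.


Schubert: g(satellite) = g_rel(pattern) + |winding| * g(companion),
where g_rel(pattern) is the genus of the pattern relative to the solid torus.
= 8 + 9 * 13
= 8 + 117 = 125

125


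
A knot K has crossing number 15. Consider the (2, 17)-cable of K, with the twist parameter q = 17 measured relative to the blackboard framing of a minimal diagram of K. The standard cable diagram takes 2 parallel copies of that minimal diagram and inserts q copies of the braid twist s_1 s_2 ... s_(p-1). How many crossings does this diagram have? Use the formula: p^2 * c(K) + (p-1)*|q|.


Step 1: Each of the c(K) crossings of the companion diagram becomes p*p = p^2 crossings among the p parallel strands, and each of the |q| twists s_1 s_2 ... s_(p-1) adds (p-1) crossings.
  Crossings = p^2 * c(K) + (p-1)*|q|
Step 2: = 2^2 * 15 + (2-1)*17
Step 3: = 4*15 + 1*17
Step 4: = 60 + 17 = 77

77


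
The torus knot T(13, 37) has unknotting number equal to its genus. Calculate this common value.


For a torus knot T(p,q), both the unknotting number and genus equal (p-1)(q-1)/2.
= (13-1)(37-1)/2
= 12*36/2
= 432/2 = 216

216


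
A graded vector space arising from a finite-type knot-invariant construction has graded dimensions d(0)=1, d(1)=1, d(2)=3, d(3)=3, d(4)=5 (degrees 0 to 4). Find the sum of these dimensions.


Total dimension = d(0) + d(1) + ... + d(4)
= 1 + 1 + 3 + 3 + 5
= 13

13


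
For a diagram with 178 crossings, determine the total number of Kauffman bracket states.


Each crossing contributes 2 choices (A-smoothing or B-smoothing).
Total states = 2^178 = 383123885216472214589586756787577295904684780545900544

383123885216472214589586756787577295904684780545900544


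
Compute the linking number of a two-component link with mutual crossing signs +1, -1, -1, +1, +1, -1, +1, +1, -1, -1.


Step 1: Count positive crossings: 5
Step 2: Count negative crossings: 5
Step 3: Sum of signs = 5 - 5 = 0
Step 4: Linking number = sum/2 = 0/2 = 0

0


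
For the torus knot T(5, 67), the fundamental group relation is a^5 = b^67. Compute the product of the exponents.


The relation is a^5 = b^67.
Product of exponents = 5 * 67
= 335

335


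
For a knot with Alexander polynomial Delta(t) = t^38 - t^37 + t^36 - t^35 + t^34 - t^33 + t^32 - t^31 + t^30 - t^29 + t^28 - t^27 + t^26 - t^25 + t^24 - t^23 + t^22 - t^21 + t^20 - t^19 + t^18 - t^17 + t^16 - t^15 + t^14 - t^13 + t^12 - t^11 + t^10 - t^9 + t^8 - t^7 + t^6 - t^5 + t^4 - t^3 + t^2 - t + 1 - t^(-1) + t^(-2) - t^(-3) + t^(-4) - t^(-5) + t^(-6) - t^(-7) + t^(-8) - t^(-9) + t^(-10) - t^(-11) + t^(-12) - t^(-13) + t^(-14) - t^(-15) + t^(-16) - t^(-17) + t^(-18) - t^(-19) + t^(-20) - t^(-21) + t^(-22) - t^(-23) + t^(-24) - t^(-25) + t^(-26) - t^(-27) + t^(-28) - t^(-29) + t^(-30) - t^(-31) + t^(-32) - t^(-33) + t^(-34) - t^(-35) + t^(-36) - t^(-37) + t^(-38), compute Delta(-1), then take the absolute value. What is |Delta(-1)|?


Step 1: The polynomial has 77 terms with alternating signs, exponents from 38 down to -38.
Step 2: Substitute t = -1. The i-th term has coefficient (-1)^i and exponent (m-i),
  so its value is (-1)^i * (-1)^(m-i) = (-1)^m = 1 for every i.
Step 3: All 77 terms equal 1, so Delta(-1) = 77 * (1) = 77
Step 4: |Delta(-1)| = 77

77


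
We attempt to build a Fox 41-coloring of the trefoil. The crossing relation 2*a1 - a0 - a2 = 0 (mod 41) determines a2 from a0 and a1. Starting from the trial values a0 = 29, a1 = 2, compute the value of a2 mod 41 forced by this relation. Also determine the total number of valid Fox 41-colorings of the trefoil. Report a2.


Step 1: Apply the given crossing relation 2*a1 - a0 - a2 = 0 (mod 41).
  a2 = 2*a1 - a0 mod 41
  a2 = 2*2 - 29 mod 41
  a2 = 4 - 29 mod 41
  a2 = -25 mod 41 = 16
Step 2: The trefoil has determinant 3.
  Number of Fox p-colorings (p prime) is p^2 if p = 3, else p.
  Since 41 does not divide 3, only trivial (constant) colorings exist.
  (So the trial a0 = 29, a1 = 2 with a0 != a1 does NOT extend to a valid coloring of the whole trefoil: the other two crossing relations require 3*(a1 - a0) = 0 (mod 41), which fails.)
  Total colorings = 41
Step 3: a2 = 16, total Fox 41-colorings = 41

16


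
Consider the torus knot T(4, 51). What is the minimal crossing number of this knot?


For a torus knot T(p, q) with gcd(p,q)=1,
the crossing number is min(p*(q-1), q*(p-1)).
p*(q-1) = 4*50 = 200
q*(p-1) = 51*3 = 153
min(200, 153) = 153

153


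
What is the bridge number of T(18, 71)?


The bridge number of T(p,q) is min(p,q).
min(18, 71) = 18

18


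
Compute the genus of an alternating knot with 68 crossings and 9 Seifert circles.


For alternating knots, g = (c - s + 1)/2.
= (68 - 9 + 1)/2
= 60/2 = 30

30


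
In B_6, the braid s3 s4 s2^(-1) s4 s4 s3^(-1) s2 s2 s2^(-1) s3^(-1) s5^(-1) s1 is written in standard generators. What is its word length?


The word length counts the number of generators (including inverses).
Listing each generator: s3, s4, s2^(-1), s4, s4, s3^(-1), s2, s2, s2^(-1), s3^(-1), s5^(-1), s1
There are 12 generators in this braid word.

12


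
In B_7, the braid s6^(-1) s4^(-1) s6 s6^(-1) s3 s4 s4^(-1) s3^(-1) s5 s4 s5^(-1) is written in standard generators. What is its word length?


The word length counts the number of generators (including inverses).
Listing each generator: s6^(-1), s4^(-1), s6, s6^(-1), s3, s4, s4^(-1), s3^(-1), s5, s4, s5^(-1)
There are 11 generators in this braid word.

11


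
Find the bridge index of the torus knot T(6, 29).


The bridge number of T(p,q) is min(p,q).
min(6, 29) = 6

6


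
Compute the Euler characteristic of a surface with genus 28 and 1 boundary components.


chi = 2 - 2g - b
= 2 - 2*28 - 1
= 2 - 56 - 1 = -55

-55
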